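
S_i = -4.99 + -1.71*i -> [-4.99, -6.7, -8.41, -10.12, -11.83]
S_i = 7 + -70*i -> [7, -63, -133, -203, -273]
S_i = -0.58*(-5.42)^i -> [-0.58, 3.14, -17.04, 92.35, -500.52]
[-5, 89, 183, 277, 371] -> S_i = -5 + 94*i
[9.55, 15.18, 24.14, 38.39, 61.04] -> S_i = 9.55*1.59^i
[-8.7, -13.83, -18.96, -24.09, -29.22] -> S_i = -8.70 + -5.13*i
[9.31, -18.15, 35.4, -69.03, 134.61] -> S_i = 9.31*(-1.95)^i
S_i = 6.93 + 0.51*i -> [6.93, 7.44, 7.95, 8.46, 8.97]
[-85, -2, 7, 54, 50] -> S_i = Random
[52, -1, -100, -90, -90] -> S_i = Random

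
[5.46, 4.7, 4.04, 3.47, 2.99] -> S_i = 5.46*0.86^i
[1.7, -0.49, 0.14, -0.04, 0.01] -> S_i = 1.70*(-0.29)^i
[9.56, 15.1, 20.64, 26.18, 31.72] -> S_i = 9.56 + 5.54*i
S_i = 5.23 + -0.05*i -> [5.23, 5.18, 5.13, 5.08, 5.03]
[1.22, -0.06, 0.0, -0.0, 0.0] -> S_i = 1.22*(-0.05)^i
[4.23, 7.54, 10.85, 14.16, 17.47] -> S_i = 4.23 + 3.31*i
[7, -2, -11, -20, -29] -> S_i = 7 + -9*i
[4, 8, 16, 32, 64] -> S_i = 4*2^i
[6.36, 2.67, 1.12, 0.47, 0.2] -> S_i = 6.36*0.42^i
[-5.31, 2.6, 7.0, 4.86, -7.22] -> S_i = Random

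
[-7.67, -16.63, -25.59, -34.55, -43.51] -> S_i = -7.67 + -8.96*i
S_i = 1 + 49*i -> [1, 50, 99, 148, 197]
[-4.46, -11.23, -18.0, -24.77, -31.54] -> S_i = -4.46 + -6.77*i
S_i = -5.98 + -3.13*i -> [-5.98, -9.11, -12.24, -15.37, -18.5]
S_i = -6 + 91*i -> [-6, 85, 176, 267, 358]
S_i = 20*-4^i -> [20, -80, 320, -1280, 5120]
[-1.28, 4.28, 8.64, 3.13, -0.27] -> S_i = Random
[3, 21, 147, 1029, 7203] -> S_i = 3*7^i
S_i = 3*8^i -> [3, 24, 192, 1536, 12288]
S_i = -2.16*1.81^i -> [-2.16, -3.91, -7.08, -12.81, -23.18]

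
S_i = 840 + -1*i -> [840, 839, 838, 837, 836]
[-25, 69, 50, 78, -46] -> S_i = Random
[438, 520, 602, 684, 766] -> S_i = 438 + 82*i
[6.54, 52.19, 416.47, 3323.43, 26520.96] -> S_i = 6.54*7.98^i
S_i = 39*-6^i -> [39, -234, 1404, -8424, 50544]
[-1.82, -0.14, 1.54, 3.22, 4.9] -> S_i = -1.82 + 1.68*i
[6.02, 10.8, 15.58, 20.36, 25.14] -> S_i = 6.02 + 4.78*i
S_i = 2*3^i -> [2, 6, 18, 54, 162]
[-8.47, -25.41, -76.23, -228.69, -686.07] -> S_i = -8.47*3.00^i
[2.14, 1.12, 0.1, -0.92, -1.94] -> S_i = 2.14 + -1.02*i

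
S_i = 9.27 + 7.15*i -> [9.27, 16.42, 23.57, 30.72, 37.87]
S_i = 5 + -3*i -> [5, 2, -1, -4, -7]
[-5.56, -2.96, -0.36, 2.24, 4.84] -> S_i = -5.56 + 2.60*i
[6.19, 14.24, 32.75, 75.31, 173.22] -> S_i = 6.19*2.30^i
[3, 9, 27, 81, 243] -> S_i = 3*3^i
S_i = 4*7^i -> [4, 28, 196, 1372, 9604]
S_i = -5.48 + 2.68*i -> [-5.48, -2.8, -0.12, 2.56, 5.24]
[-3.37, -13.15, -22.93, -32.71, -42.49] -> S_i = -3.37 + -9.78*i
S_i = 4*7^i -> [4, 28, 196, 1372, 9604]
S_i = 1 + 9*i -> [1, 10, 19, 28, 37]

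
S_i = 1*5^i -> [1, 5, 25, 125, 625]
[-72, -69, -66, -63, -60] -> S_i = -72 + 3*i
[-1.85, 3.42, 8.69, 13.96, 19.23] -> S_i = -1.85 + 5.27*i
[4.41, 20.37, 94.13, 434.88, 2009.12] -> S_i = 4.41*4.62^i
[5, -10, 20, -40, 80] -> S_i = 5*-2^i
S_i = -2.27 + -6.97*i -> [-2.27, -9.24, -16.21, -23.18, -30.15]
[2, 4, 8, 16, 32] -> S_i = 2*2^i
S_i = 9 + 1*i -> [9, 10, 11, 12, 13]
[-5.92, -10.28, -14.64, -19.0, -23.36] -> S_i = -5.92 + -4.36*i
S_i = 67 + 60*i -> [67, 127, 187, 247, 307]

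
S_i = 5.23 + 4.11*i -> [5.23, 9.34, 13.45, 17.56, 21.67]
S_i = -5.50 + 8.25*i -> [-5.5, 2.75, 11.0, 19.25, 27.5]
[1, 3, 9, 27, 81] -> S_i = 1*3^i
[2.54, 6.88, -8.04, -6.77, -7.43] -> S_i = Random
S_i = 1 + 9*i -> [1, 10, 19, 28, 37]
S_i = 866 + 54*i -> [866, 920, 974, 1028, 1082]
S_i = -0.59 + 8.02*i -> [-0.59, 7.43, 15.45, 23.47, 31.49]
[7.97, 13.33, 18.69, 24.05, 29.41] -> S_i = 7.97 + 5.36*i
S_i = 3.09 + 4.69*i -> [3.09, 7.78, 12.47, 17.16, 21.85]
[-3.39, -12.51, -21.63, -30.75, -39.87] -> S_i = -3.39 + -9.12*i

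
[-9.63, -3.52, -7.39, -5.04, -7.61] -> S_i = Random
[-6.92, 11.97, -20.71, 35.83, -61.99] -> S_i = -6.92*(-1.73)^i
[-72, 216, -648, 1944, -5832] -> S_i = -72*-3^i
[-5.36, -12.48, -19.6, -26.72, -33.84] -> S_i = -5.36 + -7.12*i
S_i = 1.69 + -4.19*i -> [1.69, -2.5, -6.69, -10.88, -15.07]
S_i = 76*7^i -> [76, 532, 3724, 26068, 182476]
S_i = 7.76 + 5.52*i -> [7.76, 13.28, 18.8, 24.32, 29.84]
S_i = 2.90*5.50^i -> [2.9, 15.95, 87.72, 482.49, 2653.68]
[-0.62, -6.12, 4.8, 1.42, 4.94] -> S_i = Random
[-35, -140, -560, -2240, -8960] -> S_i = -35*4^i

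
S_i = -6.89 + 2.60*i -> [-6.89, -4.29, -1.69, 0.91, 3.51]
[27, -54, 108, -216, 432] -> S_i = 27*-2^i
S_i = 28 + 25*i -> [28, 53, 78, 103, 128]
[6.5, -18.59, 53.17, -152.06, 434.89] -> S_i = 6.50*(-2.86)^i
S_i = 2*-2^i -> [2, -4, 8, -16, 32]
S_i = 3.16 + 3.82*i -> [3.16, 6.98, 10.8, 14.62, 18.44]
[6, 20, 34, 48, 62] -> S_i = 6 + 14*i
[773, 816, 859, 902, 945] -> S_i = 773 + 43*i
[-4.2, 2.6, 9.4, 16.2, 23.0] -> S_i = -4.20 + 6.80*i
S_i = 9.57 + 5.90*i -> [9.57, 15.47, 21.37, 27.27, 33.17]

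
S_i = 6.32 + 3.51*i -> [6.32, 9.83, 13.34, 16.85, 20.36]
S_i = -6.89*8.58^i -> [-6.89, -59.12, -507.22, -4351.92, -37339.49]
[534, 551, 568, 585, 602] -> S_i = 534 + 17*i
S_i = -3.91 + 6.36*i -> [-3.91, 2.45, 8.81, 15.17, 21.53]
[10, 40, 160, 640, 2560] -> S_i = 10*4^i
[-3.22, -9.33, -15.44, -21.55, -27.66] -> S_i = -3.22 + -6.11*i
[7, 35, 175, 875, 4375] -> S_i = 7*5^i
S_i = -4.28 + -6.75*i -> [-4.28, -11.03, -17.78, -24.53, -31.28]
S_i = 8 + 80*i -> [8, 88, 168, 248, 328]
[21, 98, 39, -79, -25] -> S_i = Random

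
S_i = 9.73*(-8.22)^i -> [9.73, -79.98, 657.44, -5404.16, 44422.2]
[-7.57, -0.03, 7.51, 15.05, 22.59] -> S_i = -7.57 + 7.54*i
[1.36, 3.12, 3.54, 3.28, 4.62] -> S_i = Random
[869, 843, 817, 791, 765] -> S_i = 869 + -26*i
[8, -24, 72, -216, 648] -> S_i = 8*-3^i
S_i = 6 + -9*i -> [6, -3, -12, -21, -30]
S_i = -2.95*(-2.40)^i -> [-2.95, 7.08, -16.99, 40.78, -97.87]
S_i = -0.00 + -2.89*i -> [-0.0, -2.89, -5.78, -8.67, -11.56]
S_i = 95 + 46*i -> [95, 141, 187, 233, 279]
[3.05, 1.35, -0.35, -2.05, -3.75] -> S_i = 3.05 + -1.70*i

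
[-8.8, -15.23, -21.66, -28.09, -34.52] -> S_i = -8.80 + -6.43*i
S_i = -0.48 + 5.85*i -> [-0.48, 5.37, 11.22, 17.07, 22.92]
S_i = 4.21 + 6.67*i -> [4.21, 10.88, 17.55, 24.22, 30.89]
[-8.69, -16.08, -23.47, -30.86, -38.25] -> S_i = -8.69 + -7.39*i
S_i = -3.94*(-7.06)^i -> [-3.94, 27.82, -196.38, 1386.47, -9788.47]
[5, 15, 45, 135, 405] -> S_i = 5*3^i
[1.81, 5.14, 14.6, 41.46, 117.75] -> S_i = 1.81*2.84^i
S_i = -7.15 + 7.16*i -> [-7.15, 0.01, 7.17, 14.33, 21.49]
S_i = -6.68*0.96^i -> [-6.68, -6.41, -6.16, -5.91, -5.67]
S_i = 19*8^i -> [19, 152, 1216, 9728, 77824]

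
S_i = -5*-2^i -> [-5, 10, -20, 40, -80]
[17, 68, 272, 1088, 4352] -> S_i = 17*4^i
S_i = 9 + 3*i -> [9, 12, 15, 18, 21]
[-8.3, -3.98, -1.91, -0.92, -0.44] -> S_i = -8.30*0.48^i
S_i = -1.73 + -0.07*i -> [-1.73, -1.8, -1.87, -1.94, -2.01]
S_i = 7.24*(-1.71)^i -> [7.24, -12.38, 21.17, -36.2, 61.9]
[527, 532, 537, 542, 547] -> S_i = 527 + 5*i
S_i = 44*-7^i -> [44, -308, 2156, -15092, 105644]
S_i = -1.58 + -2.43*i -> [-1.58, -4.01, -6.44, -8.87, -11.3]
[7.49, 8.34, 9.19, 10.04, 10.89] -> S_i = 7.49 + 0.85*i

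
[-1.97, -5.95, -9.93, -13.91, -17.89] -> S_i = -1.97 + -3.98*i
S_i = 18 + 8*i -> [18, 26, 34, 42, 50]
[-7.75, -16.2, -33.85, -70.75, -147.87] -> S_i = -7.75*2.09^i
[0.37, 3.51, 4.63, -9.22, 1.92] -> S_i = Random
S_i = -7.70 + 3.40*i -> [-7.7, -4.3, -0.9, 2.5, 5.9]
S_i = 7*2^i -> [7, 14, 28, 56, 112]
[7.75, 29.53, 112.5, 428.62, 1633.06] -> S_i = 7.75*3.81^i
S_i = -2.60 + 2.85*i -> [-2.6, 0.25, 3.1, 5.95, 8.8]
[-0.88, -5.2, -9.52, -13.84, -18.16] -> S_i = -0.88 + -4.32*i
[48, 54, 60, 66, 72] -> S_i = 48 + 6*i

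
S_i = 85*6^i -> [85, 510, 3060, 18360, 110160]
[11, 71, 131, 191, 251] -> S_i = 11 + 60*i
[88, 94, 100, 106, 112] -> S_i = 88 + 6*i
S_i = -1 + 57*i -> [-1, 56, 113, 170, 227]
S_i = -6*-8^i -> [-6, 48, -384, 3072, -24576]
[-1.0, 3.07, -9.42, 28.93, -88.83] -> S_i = -1.00*(-3.07)^i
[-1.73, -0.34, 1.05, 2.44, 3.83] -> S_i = -1.73 + 1.39*i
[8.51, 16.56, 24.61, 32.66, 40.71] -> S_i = 8.51 + 8.05*i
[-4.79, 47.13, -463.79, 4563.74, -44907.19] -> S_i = -4.79*(-9.84)^i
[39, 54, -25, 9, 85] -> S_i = Random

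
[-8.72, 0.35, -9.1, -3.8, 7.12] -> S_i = Random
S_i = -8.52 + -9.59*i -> [-8.52, -18.11, -27.7, -37.29, -46.88]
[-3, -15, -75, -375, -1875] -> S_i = -3*5^i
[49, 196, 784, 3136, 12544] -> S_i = 49*4^i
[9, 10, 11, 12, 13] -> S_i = 9 + 1*i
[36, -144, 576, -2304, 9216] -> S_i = 36*-4^i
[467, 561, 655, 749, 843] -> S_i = 467 + 94*i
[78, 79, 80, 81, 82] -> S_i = 78 + 1*i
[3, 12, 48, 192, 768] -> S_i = 3*4^i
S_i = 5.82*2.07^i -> [5.82, 12.05, 24.94, 51.62, 106.86]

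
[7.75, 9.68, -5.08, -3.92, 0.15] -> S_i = Random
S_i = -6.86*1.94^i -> [-6.86, -13.31, -25.82, -50.09, -97.17]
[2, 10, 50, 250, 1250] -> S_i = 2*5^i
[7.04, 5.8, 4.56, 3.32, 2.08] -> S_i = 7.04 + -1.24*i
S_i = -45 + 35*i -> [-45, -10, 25, 60, 95]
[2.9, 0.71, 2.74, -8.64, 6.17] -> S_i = Random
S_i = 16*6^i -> [16, 96, 576, 3456, 20736]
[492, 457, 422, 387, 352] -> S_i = 492 + -35*i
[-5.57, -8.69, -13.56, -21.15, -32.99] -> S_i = -5.57*1.56^i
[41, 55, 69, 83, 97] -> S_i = 41 + 14*i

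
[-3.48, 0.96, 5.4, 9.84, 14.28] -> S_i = -3.48 + 4.44*i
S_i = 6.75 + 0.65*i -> [6.75, 7.4, 8.05, 8.7, 9.35]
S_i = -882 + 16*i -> [-882, -866, -850, -834, -818]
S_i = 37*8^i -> [37, 296, 2368, 18944, 151552]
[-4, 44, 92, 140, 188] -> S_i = -4 + 48*i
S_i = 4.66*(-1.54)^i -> [4.66, -7.18, 11.05, -17.02, 26.21]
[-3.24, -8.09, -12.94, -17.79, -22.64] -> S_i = -3.24 + -4.85*i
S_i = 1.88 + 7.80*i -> [1.88, 9.68, 17.48, 25.28, 33.08]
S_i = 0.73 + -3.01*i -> [0.73, -2.28, -5.29, -8.3, -11.31]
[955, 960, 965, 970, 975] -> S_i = 955 + 5*i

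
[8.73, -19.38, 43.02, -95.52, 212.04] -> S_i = 8.73*(-2.22)^i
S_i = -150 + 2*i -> [-150, -148, -146, -144, -142]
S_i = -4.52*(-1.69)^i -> [-4.52, 7.64, -12.91, 21.82, -36.87]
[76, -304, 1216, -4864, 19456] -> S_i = 76*-4^i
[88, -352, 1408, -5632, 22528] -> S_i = 88*-4^i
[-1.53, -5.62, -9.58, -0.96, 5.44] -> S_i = Random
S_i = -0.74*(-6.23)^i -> [-0.74, 4.61, -28.72, 178.94, -1114.77]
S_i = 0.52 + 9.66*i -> [0.52, 10.18, 19.84, 29.5, 39.16]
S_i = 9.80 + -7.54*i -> [9.8, 2.26, -5.28, -12.82, -20.36]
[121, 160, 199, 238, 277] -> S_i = 121 + 39*i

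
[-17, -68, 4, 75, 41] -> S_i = Random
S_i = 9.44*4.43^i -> [9.44, 41.82, 185.26, 820.7, 3635.69]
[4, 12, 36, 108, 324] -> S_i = 4*3^i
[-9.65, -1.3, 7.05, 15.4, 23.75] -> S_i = -9.65 + 8.35*i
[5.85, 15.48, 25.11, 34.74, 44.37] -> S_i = 5.85 + 9.63*i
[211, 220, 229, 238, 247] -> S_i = 211 + 9*i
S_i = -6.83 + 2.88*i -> [-6.83, -3.95, -1.07, 1.81, 4.69]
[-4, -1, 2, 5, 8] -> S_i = -4 + 3*i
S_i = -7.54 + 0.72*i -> [-7.54, -6.82, -6.1, -5.38, -4.66]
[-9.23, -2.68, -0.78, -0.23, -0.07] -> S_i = -9.23*0.29^i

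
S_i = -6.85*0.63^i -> [-6.85, -4.32, -2.72, -1.71, -1.08]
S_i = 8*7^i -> [8, 56, 392, 2744, 19208]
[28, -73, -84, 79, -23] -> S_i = Random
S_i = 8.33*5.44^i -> [8.33, 45.32, 246.51, 1341.04, 7295.26]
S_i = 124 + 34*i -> [124, 158, 192, 226, 260]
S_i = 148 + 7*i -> [148, 155, 162, 169, 176]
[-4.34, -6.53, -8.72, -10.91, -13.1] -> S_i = -4.34 + -2.19*i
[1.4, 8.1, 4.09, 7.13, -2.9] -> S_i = Random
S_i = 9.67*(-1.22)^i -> [9.67, -11.8, 14.39, -17.56, 21.42]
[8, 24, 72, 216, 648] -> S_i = 8*3^i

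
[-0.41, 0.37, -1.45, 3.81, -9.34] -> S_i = Random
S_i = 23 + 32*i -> [23, 55, 87, 119, 151]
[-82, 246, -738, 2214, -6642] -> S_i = -82*-3^i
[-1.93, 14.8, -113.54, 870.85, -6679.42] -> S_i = -1.93*(-7.67)^i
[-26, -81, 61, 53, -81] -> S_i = Random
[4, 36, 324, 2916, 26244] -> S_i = 4*9^i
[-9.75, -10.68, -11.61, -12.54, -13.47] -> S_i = -9.75 + -0.93*i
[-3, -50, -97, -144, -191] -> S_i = -3 + -47*i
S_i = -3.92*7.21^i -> [-3.92, -28.26, -203.78, -1469.24, -10593.2]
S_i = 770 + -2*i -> [770, 768, 766, 764, 762]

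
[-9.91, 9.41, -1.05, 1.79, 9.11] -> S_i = Random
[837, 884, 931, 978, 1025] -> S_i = 837 + 47*i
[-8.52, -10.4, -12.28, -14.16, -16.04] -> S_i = -8.52 + -1.88*i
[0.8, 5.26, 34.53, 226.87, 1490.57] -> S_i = 0.80*6.57^i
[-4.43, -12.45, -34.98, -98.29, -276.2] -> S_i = -4.43*2.81^i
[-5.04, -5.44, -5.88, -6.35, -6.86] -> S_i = -5.04*1.08^i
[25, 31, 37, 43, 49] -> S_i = 25 + 6*i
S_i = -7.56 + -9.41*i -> [-7.56, -16.97, -26.38, -35.79, -45.2]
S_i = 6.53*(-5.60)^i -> [6.53, -36.57, 204.78, -1146.77, 6421.93]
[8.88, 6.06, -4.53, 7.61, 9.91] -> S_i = Random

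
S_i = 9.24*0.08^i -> [9.24, 0.74, 0.06, 0.0, 0.0]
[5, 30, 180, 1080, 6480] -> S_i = 5*6^i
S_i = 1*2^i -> [1, 2, 4, 8, 16]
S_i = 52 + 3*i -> [52, 55, 58, 61, 64]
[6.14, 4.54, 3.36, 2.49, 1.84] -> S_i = 6.14*0.74^i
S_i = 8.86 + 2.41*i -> [8.86, 11.27, 13.68, 16.09, 18.5]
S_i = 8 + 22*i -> [8, 30, 52, 74, 96]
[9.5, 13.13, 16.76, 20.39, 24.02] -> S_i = 9.50 + 3.63*i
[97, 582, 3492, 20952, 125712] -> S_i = 97*6^i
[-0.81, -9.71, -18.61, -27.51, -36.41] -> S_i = -0.81 + -8.90*i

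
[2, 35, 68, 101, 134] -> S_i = 2 + 33*i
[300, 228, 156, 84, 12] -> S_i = 300 + -72*i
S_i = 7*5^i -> [7, 35, 175, 875, 4375]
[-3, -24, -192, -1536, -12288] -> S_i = -3*8^i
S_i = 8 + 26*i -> [8, 34, 60, 86, 112]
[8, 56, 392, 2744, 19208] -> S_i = 8*7^i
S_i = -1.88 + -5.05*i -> [-1.88, -6.93, -11.98, -17.03, -22.08]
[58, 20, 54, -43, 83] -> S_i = Random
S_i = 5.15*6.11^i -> [5.15, 31.47, 192.26, 1174.71, 7177.48]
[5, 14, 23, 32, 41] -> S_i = 5 + 9*i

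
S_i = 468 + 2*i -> [468, 470, 472, 474, 476]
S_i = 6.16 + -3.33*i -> [6.16, 2.83, -0.5, -3.83, -7.16]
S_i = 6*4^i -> [6, 24, 96, 384, 1536]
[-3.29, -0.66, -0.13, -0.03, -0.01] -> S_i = -3.29*0.20^i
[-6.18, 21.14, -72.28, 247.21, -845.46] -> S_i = -6.18*(-3.42)^i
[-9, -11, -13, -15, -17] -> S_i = -9 + -2*i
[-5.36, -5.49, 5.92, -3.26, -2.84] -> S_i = Random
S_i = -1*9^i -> [-1, -9, -81, -729, -6561]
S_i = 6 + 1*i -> [6, 7, 8, 9, 10]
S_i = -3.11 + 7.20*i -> [-3.11, 4.09, 11.29, 18.49, 25.69]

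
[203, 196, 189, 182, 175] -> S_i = 203 + -7*i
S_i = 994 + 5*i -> [994, 999, 1004, 1009, 1014]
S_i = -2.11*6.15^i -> [-2.11, -12.98, -79.81, -490.8, -3018.44]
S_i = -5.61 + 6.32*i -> [-5.61, 0.71, 7.03, 13.35, 19.67]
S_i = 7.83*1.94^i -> [7.83, 15.19, 29.47, 57.17, 110.91]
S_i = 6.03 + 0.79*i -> [6.03, 6.82, 7.61, 8.4, 9.19]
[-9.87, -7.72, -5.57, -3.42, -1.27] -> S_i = -9.87 + 2.15*i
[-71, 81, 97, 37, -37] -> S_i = Random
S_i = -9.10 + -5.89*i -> [-9.1, -14.99, -20.88, -26.77, -32.66]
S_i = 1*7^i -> [1, 7, 49, 343, 2401]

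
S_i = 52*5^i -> [52, 260, 1300, 6500, 32500]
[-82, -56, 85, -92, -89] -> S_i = Random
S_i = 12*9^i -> [12, 108, 972, 8748, 78732]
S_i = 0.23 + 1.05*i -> [0.23, 1.28, 2.33, 3.38, 4.43]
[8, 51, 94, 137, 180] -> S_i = 8 + 43*i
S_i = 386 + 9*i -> [386, 395, 404, 413, 422]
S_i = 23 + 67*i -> [23, 90, 157, 224, 291]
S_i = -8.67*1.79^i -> [-8.67, -15.52, -27.78, -49.73, -89.01]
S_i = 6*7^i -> [6, 42, 294, 2058, 14406]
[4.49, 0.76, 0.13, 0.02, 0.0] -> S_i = 4.49*0.17^i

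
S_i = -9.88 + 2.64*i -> [-9.88, -7.24, -4.6, -1.96, 0.68]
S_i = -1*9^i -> [-1, -9, -81, -729, -6561]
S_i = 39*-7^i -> [39, -273, 1911, -13377, 93639]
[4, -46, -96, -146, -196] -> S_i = 4 + -50*i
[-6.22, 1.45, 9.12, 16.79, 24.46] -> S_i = -6.22 + 7.67*i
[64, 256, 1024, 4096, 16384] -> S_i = 64*4^i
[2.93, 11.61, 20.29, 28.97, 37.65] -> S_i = 2.93 + 8.68*i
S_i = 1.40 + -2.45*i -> [1.4, -1.05, -3.5, -5.95, -8.4]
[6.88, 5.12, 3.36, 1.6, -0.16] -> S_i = 6.88 + -1.76*i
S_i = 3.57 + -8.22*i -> [3.57, -4.65, -12.87, -21.09, -29.31]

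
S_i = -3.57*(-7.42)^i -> [-3.57, 26.49, -196.55, 1458.41, -10821.41]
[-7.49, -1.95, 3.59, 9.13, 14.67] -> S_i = -7.49 + 5.54*i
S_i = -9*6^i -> [-9, -54, -324, -1944, -11664]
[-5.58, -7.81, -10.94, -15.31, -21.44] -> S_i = -5.58*1.40^i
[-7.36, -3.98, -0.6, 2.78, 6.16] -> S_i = -7.36 + 3.38*i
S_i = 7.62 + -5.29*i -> [7.62, 2.33, -2.96, -8.25, -13.54]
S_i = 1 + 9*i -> [1, 10, 19, 28, 37]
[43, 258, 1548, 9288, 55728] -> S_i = 43*6^i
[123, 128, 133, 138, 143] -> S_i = 123 + 5*i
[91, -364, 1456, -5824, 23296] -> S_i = 91*-4^i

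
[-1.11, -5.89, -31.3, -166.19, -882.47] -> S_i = -1.11*5.31^i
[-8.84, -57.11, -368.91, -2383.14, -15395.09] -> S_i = -8.84*6.46^i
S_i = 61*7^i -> [61, 427, 2989, 20923, 146461]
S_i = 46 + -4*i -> [46, 42, 38, 34, 30]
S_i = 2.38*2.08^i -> [2.38, 4.95, 10.3, 21.42, 44.55]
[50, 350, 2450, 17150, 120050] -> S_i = 50*7^i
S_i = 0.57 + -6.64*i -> [0.57, -6.07, -12.71, -19.35, -25.99]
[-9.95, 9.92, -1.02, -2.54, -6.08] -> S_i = Random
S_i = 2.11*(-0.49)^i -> [2.11, -1.03, 0.51, -0.25, 0.12]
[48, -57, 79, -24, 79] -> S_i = Random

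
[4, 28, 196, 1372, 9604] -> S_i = 4*7^i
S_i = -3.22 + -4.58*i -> [-3.22, -7.8, -12.38, -16.96, -21.54]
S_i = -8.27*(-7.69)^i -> [-8.27, 63.6, -489.06, 3760.84, -28920.84]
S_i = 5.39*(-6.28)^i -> [5.39, -33.85, 212.57, -1334.96, 8383.54]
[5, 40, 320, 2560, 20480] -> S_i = 5*8^i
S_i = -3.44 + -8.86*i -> [-3.44, -12.3, -21.16, -30.02, -38.88]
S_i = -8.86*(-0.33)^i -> [-8.86, 2.92, -0.96, 0.32, -0.11]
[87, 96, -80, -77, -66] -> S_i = Random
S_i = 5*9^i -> [5, 45, 405, 3645, 32805]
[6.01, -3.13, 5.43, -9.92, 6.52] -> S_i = Random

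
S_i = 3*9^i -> [3, 27, 243, 2187, 19683]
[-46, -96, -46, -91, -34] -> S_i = Random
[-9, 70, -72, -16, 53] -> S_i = Random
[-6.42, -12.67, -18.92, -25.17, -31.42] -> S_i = -6.42 + -6.25*i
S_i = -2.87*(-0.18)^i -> [-2.87, 0.52, -0.09, 0.02, -0.0]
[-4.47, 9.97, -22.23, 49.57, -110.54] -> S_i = -4.47*(-2.23)^i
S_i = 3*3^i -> [3, 9, 27, 81, 243]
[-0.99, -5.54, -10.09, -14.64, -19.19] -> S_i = -0.99 + -4.55*i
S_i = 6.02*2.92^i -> [6.02, 17.58, 51.33, 149.88, 437.65]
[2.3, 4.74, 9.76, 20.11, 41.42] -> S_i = 2.30*2.06^i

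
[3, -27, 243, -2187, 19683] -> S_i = 3*-9^i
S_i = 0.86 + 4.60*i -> [0.86, 5.46, 10.06, 14.66, 19.26]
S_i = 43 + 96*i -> [43, 139, 235, 331, 427]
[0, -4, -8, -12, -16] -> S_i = 0 + -4*i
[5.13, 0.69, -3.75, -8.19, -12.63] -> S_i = 5.13 + -4.44*i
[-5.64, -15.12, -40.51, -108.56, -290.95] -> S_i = -5.64*2.68^i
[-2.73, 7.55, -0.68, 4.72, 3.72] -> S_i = Random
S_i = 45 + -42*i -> [45, 3, -39, -81, -123]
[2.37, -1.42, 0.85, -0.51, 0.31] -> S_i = 2.37*(-0.60)^i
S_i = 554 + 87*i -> [554, 641, 728, 815, 902]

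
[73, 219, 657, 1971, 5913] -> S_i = 73*3^i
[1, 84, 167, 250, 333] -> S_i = 1 + 83*i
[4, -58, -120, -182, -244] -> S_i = 4 + -62*i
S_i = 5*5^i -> [5, 25, 125, 625, 3125]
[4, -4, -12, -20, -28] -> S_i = 4 + -8*i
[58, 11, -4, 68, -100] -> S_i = Random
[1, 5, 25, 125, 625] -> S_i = 1*5^i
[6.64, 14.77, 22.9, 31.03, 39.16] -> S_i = 6.64 + 8.13*i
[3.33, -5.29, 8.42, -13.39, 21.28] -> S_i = 3.33*(-1.59)^i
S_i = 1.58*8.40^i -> [1.58, 13.27, 111.48, 936.47, 7866.37]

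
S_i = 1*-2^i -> [1, -2, 4, -8, 16]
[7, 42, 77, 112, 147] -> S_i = 7 + 35*i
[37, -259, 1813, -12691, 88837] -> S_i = 37*-7^i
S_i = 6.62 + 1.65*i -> [6.62, 8.27, 9.92, 11.57, 13.22]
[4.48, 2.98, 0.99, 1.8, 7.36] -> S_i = Random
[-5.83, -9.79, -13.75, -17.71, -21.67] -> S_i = -5.83 + -3.96*i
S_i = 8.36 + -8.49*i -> [8.36, -0.13, -8.62, -17.11, -25.6]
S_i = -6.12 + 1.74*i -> [-6.12, -4.38, -2.64, -0.9, 0.84]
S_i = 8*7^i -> [8, 56, 392, 2744, 19208]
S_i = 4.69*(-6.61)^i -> [4.69, -31.0, 204.92, -1354.49, 8953.21]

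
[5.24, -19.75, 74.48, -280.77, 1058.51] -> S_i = 5.24*(-3.77)^i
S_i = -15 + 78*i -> [-15, 63, 141, 219, 297]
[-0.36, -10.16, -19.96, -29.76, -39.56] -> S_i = -0.36 + -9.80*i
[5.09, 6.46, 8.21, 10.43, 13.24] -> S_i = 5.09*1.27^i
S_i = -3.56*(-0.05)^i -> [-3.56, 0.18, -0.01, 0.0, -0.0]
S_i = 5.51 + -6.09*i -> [5.51, -0.58, -6.67, -12.76, -18.85]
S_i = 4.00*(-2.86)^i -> [4.0, -11.44, 32.72, -93.57, 267.62]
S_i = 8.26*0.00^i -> [8.26, 0.0, 0.0, 0.0, 0.0]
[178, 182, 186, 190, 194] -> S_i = 178 + 4*i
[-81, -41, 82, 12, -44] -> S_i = Random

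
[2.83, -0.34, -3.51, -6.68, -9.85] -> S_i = 2.83 + -3.17*i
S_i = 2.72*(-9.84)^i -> [2.72, -26.76, 263.37, -2591.52, 25500.54]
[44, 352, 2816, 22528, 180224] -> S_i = 44*8^i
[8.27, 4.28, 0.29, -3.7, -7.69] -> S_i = 8.27 + -3.99*i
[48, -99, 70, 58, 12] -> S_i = Random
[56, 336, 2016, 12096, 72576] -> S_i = 56*6^i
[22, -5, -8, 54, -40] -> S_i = Random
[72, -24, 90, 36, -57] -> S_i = Random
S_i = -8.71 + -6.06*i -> [-8.71, -14.77, -20.83, -26.89, -32.95]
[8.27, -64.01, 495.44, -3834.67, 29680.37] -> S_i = 8.27*(-7.74)^i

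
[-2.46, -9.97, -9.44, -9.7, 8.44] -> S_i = Random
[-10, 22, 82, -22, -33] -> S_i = Random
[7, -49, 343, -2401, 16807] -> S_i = 7*-7^i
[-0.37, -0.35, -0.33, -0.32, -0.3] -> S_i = -0.37*0.95^i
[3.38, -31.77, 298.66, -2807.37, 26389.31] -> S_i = 3.38*(-9.40)^i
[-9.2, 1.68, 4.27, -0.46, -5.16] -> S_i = Random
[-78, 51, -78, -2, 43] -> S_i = Random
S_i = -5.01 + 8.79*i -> [-5.01, 3.78, 12.57, 21.36, 30.15]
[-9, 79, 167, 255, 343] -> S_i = -9 + 88*i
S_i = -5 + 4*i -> [-5, -1, 3, 7, 11]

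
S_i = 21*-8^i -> [21, -168, 1344, -10752, 86016]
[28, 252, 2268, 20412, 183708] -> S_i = 28*9^i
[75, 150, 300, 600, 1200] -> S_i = 75*2^i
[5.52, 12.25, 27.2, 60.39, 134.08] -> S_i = 5.52*2.22^i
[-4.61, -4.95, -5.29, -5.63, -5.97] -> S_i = -4.61 + -0.34*i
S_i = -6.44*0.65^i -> [-6.44, -4.19, -2.72, -1.77, -1.15]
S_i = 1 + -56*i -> [1, -55, -111, -167, -223]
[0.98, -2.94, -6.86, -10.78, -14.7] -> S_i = 0.98 + -3.92*i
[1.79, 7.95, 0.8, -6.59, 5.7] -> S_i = Random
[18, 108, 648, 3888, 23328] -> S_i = 18*6^i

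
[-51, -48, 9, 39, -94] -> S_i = Random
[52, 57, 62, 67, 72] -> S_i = 52 + 5*i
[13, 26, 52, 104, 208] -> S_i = 13*2^i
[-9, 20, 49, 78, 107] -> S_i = -9 + 29*i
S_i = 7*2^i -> [7, 14, 28, 56, 112]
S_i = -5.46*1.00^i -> [-5.46, -5.46, -5.46, -5.46, -5.46]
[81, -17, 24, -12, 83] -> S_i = Random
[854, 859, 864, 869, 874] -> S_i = 854 + 5*i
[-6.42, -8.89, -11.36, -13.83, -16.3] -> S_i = -6.42 + -2.47*i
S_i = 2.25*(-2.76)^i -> [2.25, -6.21, 17.14, -47.31, 130.56]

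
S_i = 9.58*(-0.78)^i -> [9.58, -7.47, 5.83, -4.55, 3.55]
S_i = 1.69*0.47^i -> [1.69, 0.79, 0.37, 0.18, 0.08]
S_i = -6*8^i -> [-6, -48, -384, -3072, -24576]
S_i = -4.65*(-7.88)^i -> [-4.65, 36.64, -288.74, 2275.26, -17929.07]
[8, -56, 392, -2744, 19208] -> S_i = 8*-7^i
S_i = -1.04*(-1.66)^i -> [-1.04, 1.73, -2.87, 4.76, -7.9]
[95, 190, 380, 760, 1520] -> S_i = 95*2^i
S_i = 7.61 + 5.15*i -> [7.61, 12.76, 17.91, 23.06, 28.21]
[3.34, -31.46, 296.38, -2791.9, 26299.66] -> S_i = 3.34*(-9.42)^i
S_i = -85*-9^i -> [-85, 765, -6885, 61965, -557685]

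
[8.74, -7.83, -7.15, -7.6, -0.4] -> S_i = Random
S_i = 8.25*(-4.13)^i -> [8.25, -34.07, 140.72, -581.17, 2400.24]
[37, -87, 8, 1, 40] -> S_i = Random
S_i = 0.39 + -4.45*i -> [0.39, -4.06, -8.51, -12.96, -17.41]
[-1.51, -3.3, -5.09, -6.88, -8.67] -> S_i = -1.51 + -1.79*i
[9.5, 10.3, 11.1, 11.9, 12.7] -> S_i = 9.50 + 0.80*i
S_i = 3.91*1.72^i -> [3.91, 6.73, 11.57, 19.9, 34.22]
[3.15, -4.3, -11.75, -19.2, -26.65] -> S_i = 3.15 + -7.45*i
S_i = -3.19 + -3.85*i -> [-3.19, -7.04, -10.89, -14.74, -18.59]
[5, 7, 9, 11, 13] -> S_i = 5 + 2*i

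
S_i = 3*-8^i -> [3, -24, 192, -1536, 12288]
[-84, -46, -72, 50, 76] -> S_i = Random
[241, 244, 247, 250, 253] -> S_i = 241 + 3*i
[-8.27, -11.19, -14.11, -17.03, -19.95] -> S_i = -8.27 + -2.92*i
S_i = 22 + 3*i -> [22, 25, 28, 31, 34]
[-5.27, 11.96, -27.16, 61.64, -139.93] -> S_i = -5.27*(-2.27)^i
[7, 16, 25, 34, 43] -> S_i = 7 + 9*i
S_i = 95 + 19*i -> [95, 114, 133, 152, 171]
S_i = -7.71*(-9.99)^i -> [-7.71, 77.02, -769.46, 7686.89, -76792.06]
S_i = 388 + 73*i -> [388, 461, 534, 607, 680]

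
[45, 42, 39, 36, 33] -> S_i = 45 + -3*i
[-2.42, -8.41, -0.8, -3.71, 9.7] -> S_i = Random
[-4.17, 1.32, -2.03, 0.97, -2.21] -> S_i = Random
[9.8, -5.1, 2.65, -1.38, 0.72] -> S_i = 9.80*(-0.52)^i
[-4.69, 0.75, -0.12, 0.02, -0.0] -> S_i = -4.69*(-0.16)^i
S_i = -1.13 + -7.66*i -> [-1.13, -8.79, -16.45, -24.11, -31.77]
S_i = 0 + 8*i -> [0, 8, 16, 24, 32]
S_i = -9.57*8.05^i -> [-9.57, -77.04, -620.16, -4992.29, -40187.91]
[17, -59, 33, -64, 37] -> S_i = Random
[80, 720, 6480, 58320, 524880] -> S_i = 80*9^i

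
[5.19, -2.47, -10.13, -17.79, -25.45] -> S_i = 5.19 + -7.66*i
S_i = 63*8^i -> [63, 504, 4032, 32256, 258048]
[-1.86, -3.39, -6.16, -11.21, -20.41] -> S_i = -1.86*1.82^i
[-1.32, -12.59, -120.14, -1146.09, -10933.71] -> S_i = -1.32*9.54^i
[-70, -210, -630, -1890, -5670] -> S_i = -70*3^i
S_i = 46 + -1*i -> [46, 45, 44, 43, 42]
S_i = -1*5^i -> [-1, -5, -25, -125, -625]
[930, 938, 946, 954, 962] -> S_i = 930 + 8*i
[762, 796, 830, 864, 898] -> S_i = 762 + 34*i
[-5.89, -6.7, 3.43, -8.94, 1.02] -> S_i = Random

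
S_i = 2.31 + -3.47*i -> [2.31, -1.16, -4.63, -8.1, -11.57]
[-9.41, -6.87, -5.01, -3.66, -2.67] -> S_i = -9.41*0.73^i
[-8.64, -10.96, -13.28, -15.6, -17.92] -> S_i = -8.64 + -2.32*i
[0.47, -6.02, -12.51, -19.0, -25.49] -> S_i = 0.47 + -6.49*i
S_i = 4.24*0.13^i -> [4.24, 0.55, 0.07, 0.01, 0.0]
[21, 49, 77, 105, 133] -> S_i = 21 + 28*i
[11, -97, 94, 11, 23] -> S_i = Random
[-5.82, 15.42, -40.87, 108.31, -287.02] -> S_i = -5.82*(-2.65)^i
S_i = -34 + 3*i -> [-34, -31, -28, -25, -22]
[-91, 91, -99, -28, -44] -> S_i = Random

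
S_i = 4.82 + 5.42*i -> [4.82, 10.24, 15.66, 21.08, 26.5]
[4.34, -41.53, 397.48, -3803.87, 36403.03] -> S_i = 4.34*(-9.57)^i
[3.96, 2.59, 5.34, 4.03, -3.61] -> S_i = Random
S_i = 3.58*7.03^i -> [3.58, 25.17, 176.93, 1243.8, 8743.88]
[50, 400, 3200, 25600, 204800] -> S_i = 50*8^i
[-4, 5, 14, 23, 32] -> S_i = -4 + 9*i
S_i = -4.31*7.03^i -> [-4.31, -30.3, -213.0, -1497.42, -10526.85]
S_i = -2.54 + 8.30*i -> [-2.54, 5.76, 14.06, 22.36, 30.66]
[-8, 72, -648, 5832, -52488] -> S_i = -8*-9^i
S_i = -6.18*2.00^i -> [-6.18, -12.36, -24.72, -49.44, -98.88]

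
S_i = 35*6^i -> [35, 210, 1260, 7560, 45360]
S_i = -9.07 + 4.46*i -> [-9.07, -4.61, -0.15, 4.31, 8.77]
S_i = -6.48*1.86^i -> [-6.48, -12.05, -22.42, -41.7, -77.56]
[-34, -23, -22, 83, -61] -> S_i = Random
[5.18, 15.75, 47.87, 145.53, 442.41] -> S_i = 5.18*3.04^i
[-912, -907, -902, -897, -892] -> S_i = -912 + 5*i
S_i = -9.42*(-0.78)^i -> [-9.42, 7.35, -5.73, 4.47, -3.49]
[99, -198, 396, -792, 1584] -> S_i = 99*-2^i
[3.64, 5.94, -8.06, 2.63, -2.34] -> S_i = Random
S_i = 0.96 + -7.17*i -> [0.96, -6.21, -13.38, -20.55, -27.72]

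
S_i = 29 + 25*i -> [29, 54, 79, 104, 129]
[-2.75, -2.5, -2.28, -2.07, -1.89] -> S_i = -2.75*0.91^i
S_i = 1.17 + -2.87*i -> [1.17, -1.7, -4.57, -7.44, -10.31]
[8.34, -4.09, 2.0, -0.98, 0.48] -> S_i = 8.34*(-0.49)^i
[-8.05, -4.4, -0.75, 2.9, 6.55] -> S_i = -8.05 + 3.65*i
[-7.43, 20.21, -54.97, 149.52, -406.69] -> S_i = -7.43*(-2.72)^i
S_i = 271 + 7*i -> [271, 278, 285, 292, 299]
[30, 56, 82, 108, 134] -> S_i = 30 + 26*i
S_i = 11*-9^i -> [11, -99, 891, -8019, 72171]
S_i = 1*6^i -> [1, 6, 36, 216, 1296]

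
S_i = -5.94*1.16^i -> [-5.94, -6.89, -7.99, -9.27, -10.76]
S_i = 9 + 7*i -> [9, 16, 23, 30, 37]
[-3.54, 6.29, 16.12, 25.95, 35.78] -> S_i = -3.54 + 9.83*i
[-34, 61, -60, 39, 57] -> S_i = Random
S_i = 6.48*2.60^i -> [6.48, 16.85, 43.8, 113.89, 296.12]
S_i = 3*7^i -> [3, 21, 147, 1029, 7203]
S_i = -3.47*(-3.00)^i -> [-3.47, 10.41, -31.23, 93.69, -281.07]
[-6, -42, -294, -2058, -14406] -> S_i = -6*7^i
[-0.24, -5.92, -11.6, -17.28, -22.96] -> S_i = -0.24 + -5.68*i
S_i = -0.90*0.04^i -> [-0.9, -0.04, -0.0, -0.0, -0.0]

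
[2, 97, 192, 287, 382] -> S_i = 2 + 95*i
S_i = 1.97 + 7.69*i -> [1.97, 9.66, 17.35, 25.04, 32.73]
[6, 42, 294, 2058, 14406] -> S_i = 6*7^i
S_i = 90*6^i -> [90, 540, 3240, 19440, 116640]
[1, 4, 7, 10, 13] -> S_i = 1 + 3*i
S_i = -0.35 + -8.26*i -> [-0.35, -8.61, -16.87, -25.13, -33.39]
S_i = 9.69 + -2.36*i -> [9.69, 7.33, 4.97, 2.61, 0.25]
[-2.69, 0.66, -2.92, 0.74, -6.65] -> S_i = Random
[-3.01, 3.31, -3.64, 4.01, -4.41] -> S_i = -3.01*(-1.10)^i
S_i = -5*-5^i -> [-5, 25, -125, 625, -3125]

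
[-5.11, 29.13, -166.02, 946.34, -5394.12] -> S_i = -5.11*(-5.70)^i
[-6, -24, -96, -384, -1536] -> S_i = -6*4^i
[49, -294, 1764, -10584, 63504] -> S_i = 49*-6^i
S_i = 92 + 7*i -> [92, 99, 106, 113, 120]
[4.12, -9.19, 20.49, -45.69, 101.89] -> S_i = 4.12*(-2.23)^i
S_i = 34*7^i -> [34, 238, 1666, 11662, 81634]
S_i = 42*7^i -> [42, 294, 2058, 14406, 100842]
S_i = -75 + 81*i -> [-75, 6, 87, 168, 249]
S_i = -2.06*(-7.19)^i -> [-2.06, 14.81, -106.49, 765.69, -5505.32]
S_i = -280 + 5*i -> [-280, -275, -270, -265, -260]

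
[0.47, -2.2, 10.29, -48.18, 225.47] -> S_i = 0.47*(-4.68)^i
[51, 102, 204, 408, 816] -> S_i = 51*2^i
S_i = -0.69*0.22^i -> [-0.69, -0.15, -0.03, -0.01, -0.0]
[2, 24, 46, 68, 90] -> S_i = 2 + 22*i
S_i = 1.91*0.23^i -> [1.91, 0.44, 0.1, 0.02, 0.01]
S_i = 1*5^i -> [1, 5, 25, 125, 625]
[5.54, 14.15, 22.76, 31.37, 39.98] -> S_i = 5.54 + 8.61*i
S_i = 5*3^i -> [5, 15, 45, 135, 405]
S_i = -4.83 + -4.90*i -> [-4.83, -9.73, -14.63, -19.53, -24.43]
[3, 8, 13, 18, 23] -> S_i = 3 + 5*i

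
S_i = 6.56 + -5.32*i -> [6.56, 1.24, -4.08, -9.4, -14.72]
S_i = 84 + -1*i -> [84, 83, 82, 81, 80]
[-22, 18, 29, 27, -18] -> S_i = Random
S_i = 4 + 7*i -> [4, 11, 18, 25, 32]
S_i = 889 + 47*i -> [889, 936, 983, 1030, 1077]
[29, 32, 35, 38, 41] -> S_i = 29 + 3*i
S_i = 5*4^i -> [5, 20, 80, 320, 1280]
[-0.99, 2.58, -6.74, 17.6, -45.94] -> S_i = -0.99*(-2.61)^i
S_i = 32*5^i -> [32, 160, 800, 4000, 20000]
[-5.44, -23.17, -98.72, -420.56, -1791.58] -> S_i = -5.44*4.26^i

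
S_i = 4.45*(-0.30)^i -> [4.45, -1.34, 0.4, -0.12, 0.04]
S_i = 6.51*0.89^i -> [6.51, 5.79, 5.16, 4.59, 4.08]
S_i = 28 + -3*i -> [28, 25, 22, 19, 16]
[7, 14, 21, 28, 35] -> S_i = 7 + 7*i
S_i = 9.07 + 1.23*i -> [9.07, 10.3, 11.53, 12.76, 13.99]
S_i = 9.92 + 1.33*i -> [9.92, 11.25, 12.58, 13.91, 15.24]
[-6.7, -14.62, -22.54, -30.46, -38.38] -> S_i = -6.70 + -7.92*i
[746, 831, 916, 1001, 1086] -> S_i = 746 + 85*i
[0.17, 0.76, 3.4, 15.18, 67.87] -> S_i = 0.17*4.47^i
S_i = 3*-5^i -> [3, -15, 75, -375, 1875]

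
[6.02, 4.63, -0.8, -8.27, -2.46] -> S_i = Random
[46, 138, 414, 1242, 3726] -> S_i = 46*3^i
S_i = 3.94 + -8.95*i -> [3.94, -5.01, -13.96, -22.91, -31.86]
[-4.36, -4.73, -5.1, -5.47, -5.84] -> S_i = -4.36 + -0.37*i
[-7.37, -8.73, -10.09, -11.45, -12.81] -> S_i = -7.37 + -1.36*i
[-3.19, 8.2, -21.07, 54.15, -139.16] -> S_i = -3.19*(-2.57)^i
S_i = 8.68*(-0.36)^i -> [8.68, -3.12, 1.12, -0.4, 0.15]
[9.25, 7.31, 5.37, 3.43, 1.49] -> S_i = 9.25 + -1.94*i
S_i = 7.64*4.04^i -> [7.64, 30.87, 124.7, 503.78, 2035.25]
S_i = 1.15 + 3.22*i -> [1.15, 4.37, 7.59, 10.81, 14.03]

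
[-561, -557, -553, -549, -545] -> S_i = -561 + 4*i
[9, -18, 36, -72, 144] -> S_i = 9*-2^i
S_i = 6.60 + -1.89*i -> [6.6, 4.71, 2.82, 0.93, -0.96]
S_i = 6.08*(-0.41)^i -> [6.08, -2.49, 1.02, -0.42, 0.17]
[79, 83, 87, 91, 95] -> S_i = 79 + 4*i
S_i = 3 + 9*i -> [3, 12, 21, 30, 39]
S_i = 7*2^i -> [7, 14, 28, 56, 112]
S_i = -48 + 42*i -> [-48, -6, 36, 78, 120]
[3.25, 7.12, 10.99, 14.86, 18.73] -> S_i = 3.25 + 3.87*i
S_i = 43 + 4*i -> [43, 47, 51, 55, 59]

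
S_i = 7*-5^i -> [7, -35, 175, -875, 4375]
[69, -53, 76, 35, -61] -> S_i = Random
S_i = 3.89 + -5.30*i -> [3.89, -1.41, -6.71, -12.01, -17.31]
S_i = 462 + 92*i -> [462, 554, 646, 738, 830]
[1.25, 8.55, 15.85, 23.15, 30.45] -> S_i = 1.25 + 7.30*i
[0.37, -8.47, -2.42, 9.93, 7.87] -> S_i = Random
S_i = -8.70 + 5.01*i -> [-8.7, -3.69, 1.32, 6.33, 11.34]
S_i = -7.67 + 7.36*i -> [-7.67, -0.31, 7.05, 14.41, 21.77]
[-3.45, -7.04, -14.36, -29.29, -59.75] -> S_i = -3.45*2.04^i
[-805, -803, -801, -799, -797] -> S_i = -805 + 2*i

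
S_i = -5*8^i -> [-5, -40, -320, -2560, -20480]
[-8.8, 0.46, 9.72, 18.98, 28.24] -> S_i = -8.80 + 9.26*i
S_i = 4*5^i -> [4, 20, 100, 500, 2500]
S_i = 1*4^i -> [1, 4, 16, 64, 256]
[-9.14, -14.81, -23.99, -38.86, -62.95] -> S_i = -9.14*1.62^i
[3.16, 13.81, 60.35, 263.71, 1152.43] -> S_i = 3.16*4.37^i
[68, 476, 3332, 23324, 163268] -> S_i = 68*7^i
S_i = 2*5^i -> [2, 10, 50, 250, 1250]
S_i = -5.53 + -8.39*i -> [-5.53, -13.92, -22.31, -30.7, -39.09]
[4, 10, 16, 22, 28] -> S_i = 4 + 6*i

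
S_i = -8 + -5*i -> [-8, -13, -18, -23, -28]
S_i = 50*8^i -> [50, 400, 3200, 25600, 204800]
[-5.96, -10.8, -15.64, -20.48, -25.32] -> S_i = -5.96 + -4.84*i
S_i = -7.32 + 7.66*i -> [-7.32, 0.34, 8.0, 15.66, 23.32]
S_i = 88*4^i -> [88, 352, 1408, 5632, 22528]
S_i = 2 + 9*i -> [2, 11, 20, 29, 38]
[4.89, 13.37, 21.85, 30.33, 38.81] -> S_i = 4.89 + 8.48*i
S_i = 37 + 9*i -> [37, 46, 55, 64, 73]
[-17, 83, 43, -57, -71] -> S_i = Random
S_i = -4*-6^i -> [-4, 24, -144, 864, -5184]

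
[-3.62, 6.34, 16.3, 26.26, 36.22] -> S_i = -3.62 + 9.96*i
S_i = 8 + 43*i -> [8, 51, 94, 137, 180]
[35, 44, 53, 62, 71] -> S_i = 35 + 9*i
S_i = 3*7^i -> [3, 21, 147, 1029, 7203]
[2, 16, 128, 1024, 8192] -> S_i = 2*8^i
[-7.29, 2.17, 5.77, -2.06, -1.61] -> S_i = Random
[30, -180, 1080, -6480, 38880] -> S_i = 30*-6^i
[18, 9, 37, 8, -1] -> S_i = Random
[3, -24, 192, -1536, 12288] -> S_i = 3*-8^i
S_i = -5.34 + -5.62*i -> [-5.34, -10.96, -16.58, -22.2, -27.82]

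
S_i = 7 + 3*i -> [7, 10, 13, 16, 19]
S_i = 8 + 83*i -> [8, 91, 174, 257, 340]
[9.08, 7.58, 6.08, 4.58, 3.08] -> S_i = 9.08 + -1.50*i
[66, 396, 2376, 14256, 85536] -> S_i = 66*6^i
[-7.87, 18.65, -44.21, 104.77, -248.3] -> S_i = -7.87*(-2.37)^i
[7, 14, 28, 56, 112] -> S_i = 7*2^i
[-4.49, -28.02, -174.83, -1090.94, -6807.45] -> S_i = -4.49*6.24^i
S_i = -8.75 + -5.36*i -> [-8.75, -14.11, -19.47, -24.83, -30.19]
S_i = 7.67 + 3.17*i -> [7.67, 10.84, 14.01, 17.18, 20.35]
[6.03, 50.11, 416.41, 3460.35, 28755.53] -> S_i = 6.03*8.31^i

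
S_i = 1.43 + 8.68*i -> [1.43, 10.11, 18.79, 27.47, 36.15]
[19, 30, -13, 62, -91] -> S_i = Random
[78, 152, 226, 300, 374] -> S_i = 78 + 74*i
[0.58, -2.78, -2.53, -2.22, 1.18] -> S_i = Random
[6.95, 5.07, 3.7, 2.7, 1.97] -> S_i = 6.95*0.73^i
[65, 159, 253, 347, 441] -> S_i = 65 + 94*i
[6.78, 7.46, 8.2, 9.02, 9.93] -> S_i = 6.78*1.10^i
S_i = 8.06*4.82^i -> [8.06, 38.85, 187.25, 902.56, 4350.34]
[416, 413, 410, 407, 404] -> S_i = 416 + -3*i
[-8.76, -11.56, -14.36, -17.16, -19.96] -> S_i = -8.76 + -2.80*i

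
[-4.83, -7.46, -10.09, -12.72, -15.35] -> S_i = -4.83 + -2.63*i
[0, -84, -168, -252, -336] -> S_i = 0 + -84*i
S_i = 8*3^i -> [8, 24, 72, 216, 648]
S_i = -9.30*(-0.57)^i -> [-9.3, 5.3, -3.02, 1.72, -0.98]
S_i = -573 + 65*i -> [-573, -508, -443, -378, -313]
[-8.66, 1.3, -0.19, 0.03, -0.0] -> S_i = -8.66*(-0.15)^i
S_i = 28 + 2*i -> [28, 30, 32, 34, 36]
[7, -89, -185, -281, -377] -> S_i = 7 + -96*i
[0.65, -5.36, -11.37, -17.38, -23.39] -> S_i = 0.65 + -6.01*i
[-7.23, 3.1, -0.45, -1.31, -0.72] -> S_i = Random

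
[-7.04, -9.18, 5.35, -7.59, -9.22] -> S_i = Random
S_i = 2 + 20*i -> [2, 22, 42, 62, 82]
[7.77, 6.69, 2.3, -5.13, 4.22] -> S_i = Random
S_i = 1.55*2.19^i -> [1.55, 3.39, 7.43, 16.28, 35.65]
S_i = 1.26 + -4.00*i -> [1.26, -2.74, -6.74, -10.74, -14.74]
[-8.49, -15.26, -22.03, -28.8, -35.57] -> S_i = -8.49 + -6.77*i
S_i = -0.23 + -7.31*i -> [-0.23, -7.54, -14.85, -22.16, -29.47]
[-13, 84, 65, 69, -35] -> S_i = Random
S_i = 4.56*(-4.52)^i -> [4.56, -20.61, 93.16, -421.1, 1903.35]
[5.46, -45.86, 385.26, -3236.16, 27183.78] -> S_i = 5.46*(-8.40)^i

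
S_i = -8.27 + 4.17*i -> [-8.27, -4.1, 0.07, 4.24, 8.41]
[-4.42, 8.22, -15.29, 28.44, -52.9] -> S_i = -4.42*(-1.86)^i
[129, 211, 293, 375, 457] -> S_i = 129 + 82*i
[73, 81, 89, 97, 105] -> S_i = 73 + 8*i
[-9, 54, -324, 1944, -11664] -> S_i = -9*-6^i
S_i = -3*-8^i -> [-3, 24, -192, 1536, -12288]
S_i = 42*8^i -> [42, 336, 2688, 21504, 172032]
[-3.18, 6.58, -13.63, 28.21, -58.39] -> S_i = -3.18*(-2.07)^i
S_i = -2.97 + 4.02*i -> [-2.97, 1.05, 5.07, 9.09, 13.11]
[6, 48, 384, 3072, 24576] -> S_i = 6*8^i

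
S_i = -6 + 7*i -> [-6, 1, 8, 15, 22]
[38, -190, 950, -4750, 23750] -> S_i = 38*-5^i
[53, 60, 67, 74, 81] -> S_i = 53 + 7*i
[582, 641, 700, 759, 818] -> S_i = 582 + 59*i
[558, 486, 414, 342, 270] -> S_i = 558 + -72*i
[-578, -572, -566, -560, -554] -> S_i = -578 + 6*i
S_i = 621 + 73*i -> [621, 694, 767, 840, 913]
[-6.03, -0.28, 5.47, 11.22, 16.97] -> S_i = -6.03 + 5.75*i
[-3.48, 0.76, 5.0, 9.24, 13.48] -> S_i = -3.48 + 4.24*i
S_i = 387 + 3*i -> [387, 390, 393, 396, 399]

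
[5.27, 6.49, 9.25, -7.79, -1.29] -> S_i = Random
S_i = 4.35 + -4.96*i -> [4.35, -0.61, -5.57, -10.53, -15.49]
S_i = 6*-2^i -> [6, -12, 24, -48, 96]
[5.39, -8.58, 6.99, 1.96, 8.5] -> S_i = Random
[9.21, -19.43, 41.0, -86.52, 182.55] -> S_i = 9.21*(-2.11)^i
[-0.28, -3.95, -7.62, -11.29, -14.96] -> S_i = -0.28 + -3.67*i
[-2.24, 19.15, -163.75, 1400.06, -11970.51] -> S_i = -2.24*(-8.55)^i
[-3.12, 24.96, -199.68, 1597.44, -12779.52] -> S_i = -3.12*(-8.00)^i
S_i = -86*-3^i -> [-86, 258, -774, 2322, -6966]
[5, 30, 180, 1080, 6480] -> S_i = 5*6^i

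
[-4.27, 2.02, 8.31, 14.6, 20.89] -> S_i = -4.27 + 6.29*i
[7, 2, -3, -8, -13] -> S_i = 7 + -5*i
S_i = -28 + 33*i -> [-28, 5, 38, 71, 104]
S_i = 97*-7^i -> [97, -679, 4753, -33271, 232897]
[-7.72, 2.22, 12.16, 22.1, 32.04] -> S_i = -7.72 + 9.94*i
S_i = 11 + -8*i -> [11, 3, -5, -13, -21]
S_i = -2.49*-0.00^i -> [-2.49, 0.0, -0.0, 0.0, -0.0]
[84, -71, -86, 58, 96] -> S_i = Random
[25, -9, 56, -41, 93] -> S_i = Random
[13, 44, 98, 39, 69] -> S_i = Random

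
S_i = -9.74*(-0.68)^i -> [-9.74, 6.62, -4.5, 3.06, -2.08]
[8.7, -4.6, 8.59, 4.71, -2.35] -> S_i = Random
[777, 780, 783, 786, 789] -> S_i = 777 + 3*i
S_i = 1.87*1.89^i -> [1.87, 3.53, 6.68, 12.62, 23.86]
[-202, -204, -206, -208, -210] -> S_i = -202 + -2*i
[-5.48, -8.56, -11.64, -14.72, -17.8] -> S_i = -5.48 + -3.08*i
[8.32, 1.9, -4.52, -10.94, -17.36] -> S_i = 8.32 + -6.42*i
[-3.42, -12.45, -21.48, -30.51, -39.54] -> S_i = -3.42 + -9.03*i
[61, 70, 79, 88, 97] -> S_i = 61 + 9*i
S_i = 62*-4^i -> [62, -248, 992, -3968, 15872]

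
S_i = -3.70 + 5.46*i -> [-3.7, 1.76, 7.22, 12.68, 18.14]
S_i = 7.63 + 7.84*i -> [7.63, 15.47, 23.31, 31.15, 38.99]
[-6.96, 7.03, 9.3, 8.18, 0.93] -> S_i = Random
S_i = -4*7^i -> [-4, -28, -196, -1372, -9604]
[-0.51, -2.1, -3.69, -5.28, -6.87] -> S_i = -0.51 + -1.59*i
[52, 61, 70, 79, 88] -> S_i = 52 + 9*i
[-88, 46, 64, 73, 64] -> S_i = Random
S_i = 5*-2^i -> [5, -10, 20, -40, 80]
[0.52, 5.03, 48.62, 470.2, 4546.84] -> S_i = 0.52*9.67^i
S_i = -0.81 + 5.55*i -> [-0.81, 4.74, 10.29, 15.84, 21.39]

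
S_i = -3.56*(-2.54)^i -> [-3.56, 9.04, -22.97, 58.34, -148.18]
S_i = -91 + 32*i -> [-91, -59, -27, 5, 37]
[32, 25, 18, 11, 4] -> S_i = 32 + -7*i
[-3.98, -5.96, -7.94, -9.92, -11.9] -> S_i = -3.98 + -1.98*i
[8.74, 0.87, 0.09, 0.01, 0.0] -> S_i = 8.74*0.10^i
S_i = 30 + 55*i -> [30, 85, 140, 195, 250]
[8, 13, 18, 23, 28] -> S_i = 8 + 5*i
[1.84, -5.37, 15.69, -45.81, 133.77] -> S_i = 1.84*(-2.92)^i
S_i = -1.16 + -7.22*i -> [-1.16, -8.38, -15.6, -22.82, -30.04]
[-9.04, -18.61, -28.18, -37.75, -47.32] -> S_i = -9.04 + -9.57*i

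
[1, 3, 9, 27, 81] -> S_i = 1*3^i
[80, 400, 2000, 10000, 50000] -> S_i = 80*5^i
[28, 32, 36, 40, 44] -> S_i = 28 + 4*i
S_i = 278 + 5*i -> [278, 283, 288, 293, 298]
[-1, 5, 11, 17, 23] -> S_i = -1 + 6*i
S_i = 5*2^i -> [5, 10, 20, 40, 80]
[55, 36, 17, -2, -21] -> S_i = 55 + -19*i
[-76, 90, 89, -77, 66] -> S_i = Random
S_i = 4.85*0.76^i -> [4.85, 3.69, 2.8, 2.13, 1.62]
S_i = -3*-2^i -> [-3, 6, -12, 24, -48]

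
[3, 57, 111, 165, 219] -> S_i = 3 + 54*i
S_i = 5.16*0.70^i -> [5.16, 3.61, 2.53, 1.77, 1.24]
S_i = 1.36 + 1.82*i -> [1.36, 3.18, 5.0, 6.82, 8.64]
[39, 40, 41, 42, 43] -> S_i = 39 + 1*i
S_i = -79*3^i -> [-79, -237, -711, -2133, -6399]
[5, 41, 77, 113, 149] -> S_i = 5 + 36*i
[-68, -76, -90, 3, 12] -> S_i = Random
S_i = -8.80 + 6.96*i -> [-8.8, -1.84, 5.12, 12.08, 19.04]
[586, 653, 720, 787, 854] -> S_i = 586 + 67*i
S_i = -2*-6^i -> [-2, 12, -72, 432, -2592]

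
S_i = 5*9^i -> [5, 45, 405, 3645, 32805]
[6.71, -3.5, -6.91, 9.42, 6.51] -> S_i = Random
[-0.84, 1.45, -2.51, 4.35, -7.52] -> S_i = -0.84*(-1.73)^i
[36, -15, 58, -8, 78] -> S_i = Random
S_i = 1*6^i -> [1, 6, 36, 216, 1296]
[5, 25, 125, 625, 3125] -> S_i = 5*5^i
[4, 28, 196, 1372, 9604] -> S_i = 4*7^i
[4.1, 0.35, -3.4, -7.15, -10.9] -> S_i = 4.10 + -3.75*i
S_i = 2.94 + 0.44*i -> [2.94, 3.38, 3.82, 4.26, 4.7]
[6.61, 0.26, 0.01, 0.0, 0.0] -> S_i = 6.61*0.04^i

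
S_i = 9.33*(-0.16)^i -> [9.33, -1.49, 0.24, -0.04, 0.01]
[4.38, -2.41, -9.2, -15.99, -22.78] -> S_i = 4.38 + -6.79*i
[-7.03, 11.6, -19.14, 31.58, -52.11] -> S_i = -7.03*(-1.65)^i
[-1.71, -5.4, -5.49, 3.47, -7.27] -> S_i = Random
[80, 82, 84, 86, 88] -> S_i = 80 + 2*i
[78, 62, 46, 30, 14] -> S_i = 78 + -16*i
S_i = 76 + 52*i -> [76, 128, 180, 232, 284]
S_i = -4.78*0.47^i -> [-4.78, -2.25, -1.06, -0.5, -0.23]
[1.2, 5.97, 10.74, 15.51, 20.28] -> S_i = 1.20 + 4.77*i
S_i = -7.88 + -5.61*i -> [-7.88, -13.49, -19.1, -24.71, -30.32]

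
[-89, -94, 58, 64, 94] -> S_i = Random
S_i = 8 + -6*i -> [8, 2, -4, -10, -16]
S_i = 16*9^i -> [16, 144, 1296, 11664, 104976]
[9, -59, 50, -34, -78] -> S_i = Random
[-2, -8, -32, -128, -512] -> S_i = -2*4^i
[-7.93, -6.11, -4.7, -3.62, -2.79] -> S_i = -7.93*0.77^i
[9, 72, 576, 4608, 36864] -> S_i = 9*8^i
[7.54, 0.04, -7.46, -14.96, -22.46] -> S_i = 7.54 + -7.50*i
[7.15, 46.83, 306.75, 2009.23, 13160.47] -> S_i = 7.15*6.55^i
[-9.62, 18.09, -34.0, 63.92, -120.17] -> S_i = -9.62*(-1.88)^i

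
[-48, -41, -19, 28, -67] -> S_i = Random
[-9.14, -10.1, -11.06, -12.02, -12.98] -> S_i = -9.14 + -0.96*i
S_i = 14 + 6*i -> [14, 20, 26, 32, 38]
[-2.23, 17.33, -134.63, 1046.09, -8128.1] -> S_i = -2.23*(-7.77)^i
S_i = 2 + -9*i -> [2, -7, -16, -25, -34]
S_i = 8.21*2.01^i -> [8.21, 16.5, 33.17, 66.67, 134.01]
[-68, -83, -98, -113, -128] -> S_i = -68 + -15*i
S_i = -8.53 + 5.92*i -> [-8.53, -2.61, 3.31, 9.23, 15.15]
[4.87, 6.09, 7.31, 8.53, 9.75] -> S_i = 4.87 + 1.22*i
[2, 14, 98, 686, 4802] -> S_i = 2*7^i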